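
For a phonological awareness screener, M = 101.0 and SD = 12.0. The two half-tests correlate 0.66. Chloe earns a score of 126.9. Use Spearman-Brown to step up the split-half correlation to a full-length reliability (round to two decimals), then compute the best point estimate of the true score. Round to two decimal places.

Spearman-Brown: ρ = 2r/(1 + r) = 2(0.66)/(1 + 0.66) = 1.320/1.66 = 0.7952 → 0.80
T̂ = ρX + (1 − ρ)μ
  = 0.80 × 126.9 + 0.20 × 101.0
  = 101.520 + 20.200
  = 121.720
  ≈ 121.72

121.72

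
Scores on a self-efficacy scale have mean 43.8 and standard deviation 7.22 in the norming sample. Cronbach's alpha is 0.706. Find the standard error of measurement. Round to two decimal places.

SEM = SD · √(1 − ρ) = 7.22 × √0.294 = 7.22 × 0.5422 = 3.915

3.91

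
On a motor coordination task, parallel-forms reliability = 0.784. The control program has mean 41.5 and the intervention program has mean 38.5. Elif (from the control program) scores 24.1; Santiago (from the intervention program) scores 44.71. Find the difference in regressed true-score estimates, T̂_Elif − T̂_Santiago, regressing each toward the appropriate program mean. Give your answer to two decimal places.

-15.51

T̂_Elif = 0.784(24.1) + 0.216(41.5) = 27.8584
T̂_Santiago = 0.784(44.71) + 0.216(38.5) = 43.3686
Difference = 27.8584 − 43.3686 = -15.5102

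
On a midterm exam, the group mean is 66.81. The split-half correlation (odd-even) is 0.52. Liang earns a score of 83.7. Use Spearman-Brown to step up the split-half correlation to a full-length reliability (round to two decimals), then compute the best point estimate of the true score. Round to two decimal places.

Spearman-Brown: ρ = 2r/(1 + r) = 2(0.52)/(1 + 0.52) = 1.040/1.52 = 0.6842 → 0.68
T̂ = 0.68(83.7) + 0.32(66.81) = 56.916 + 21.3792 = 78.295 → 78.30

78.30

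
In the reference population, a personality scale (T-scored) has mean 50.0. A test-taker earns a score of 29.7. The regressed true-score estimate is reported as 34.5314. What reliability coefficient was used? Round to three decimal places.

0.762

T̂ = ρX + (1 − ρ)μ  ⇒  T̂ − μ = ρ(X − μ)
ρ = (T̂ − μ)/(X − μ) = (34.5314 − 50.0) / (29.7 − 50.0) = -15.4686 / -20.3 = 0.76200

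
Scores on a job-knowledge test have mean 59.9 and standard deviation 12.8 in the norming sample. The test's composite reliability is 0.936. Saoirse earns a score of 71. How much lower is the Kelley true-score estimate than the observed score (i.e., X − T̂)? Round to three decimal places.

T̂ = ρX + (1 − ρ)μ
  = 0.936 × 71 + 0.064 × 59.9
  = 66.456 + 3.8336
  = 70.28960
  ≈ 70.2896
X − T̂ = 71 − 70.2896 = 0.7104 → 0.710

0.710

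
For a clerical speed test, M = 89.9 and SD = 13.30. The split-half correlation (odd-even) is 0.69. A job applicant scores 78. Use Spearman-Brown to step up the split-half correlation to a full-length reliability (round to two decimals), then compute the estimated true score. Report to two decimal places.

Spearman-Brown: ρ = 2r/(1 + r) = 2(0.69)/(1 + 0.69) = 1.380/1.69 = 0.8166 → 0.82
Kelley's formula gives T̂ = 0.82·78 + 0.18·89.9 = 63.96 + 16.182 = 80.142.

80.14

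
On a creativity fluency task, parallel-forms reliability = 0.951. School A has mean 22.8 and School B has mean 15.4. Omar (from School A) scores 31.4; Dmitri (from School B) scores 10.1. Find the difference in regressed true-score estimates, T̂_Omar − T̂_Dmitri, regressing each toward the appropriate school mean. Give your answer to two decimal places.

T̂_Omar = 0.951(31.4) + 0.049(22.8) = 30.9786
T̂_Dmitri = 0.951(10.1) + 0.049(15.4) = 10.3597
Difference = 30.9786 − 10.3597 = 20.6189

20.62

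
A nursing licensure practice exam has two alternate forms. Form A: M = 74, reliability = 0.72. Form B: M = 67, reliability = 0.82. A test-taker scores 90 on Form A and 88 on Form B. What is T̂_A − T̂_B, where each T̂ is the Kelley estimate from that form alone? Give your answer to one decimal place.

1.3

T̂_A = 0.72(90) + 0.28(74) = 85.520
T̂_B = 0.82(88) + 0.18(67) = 84.220
T̂_A − T̂_B = 1.300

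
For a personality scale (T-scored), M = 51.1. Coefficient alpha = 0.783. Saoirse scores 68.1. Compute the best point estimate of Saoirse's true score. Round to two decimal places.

T̂ = 0.783(68.1) + 0.217(51.1) = 53.3223 + 11.0887 = 64.411 → 64.41

64.41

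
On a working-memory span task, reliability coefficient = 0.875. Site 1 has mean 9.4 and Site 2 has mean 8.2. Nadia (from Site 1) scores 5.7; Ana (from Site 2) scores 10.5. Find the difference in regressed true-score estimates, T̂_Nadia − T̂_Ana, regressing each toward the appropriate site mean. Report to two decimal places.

-4.05

T̂_Nadia = 0.875(5.7) + 0.125(9.4) = 6.1625
T̂_Ana = 0.875(10.5) + 0.125(8.2) = 10.2125
Difference = 6.1625 − 10.2125 = -4.0500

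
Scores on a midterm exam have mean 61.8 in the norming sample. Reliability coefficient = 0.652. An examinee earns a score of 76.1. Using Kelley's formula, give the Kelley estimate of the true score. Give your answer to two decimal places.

71.12

T̂ = ρX + (1 − ρ)μ
  = 0.652 × 76.1 + 0.348 × 61.8
  = 49.6172 + 21.5064
  = 71.124
  ≈ 71.12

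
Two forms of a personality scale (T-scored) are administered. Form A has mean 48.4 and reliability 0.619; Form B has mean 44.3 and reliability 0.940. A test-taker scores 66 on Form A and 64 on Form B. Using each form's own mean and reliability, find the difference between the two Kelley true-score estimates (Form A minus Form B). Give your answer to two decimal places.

T̂_A = 0.619(66) + 0.381(48.4) = 59.2944
T̂_B = 0.940(64) + 0.060(44.3) = 62.8180
T̂_A − T̂_B = -3.5236

-3.52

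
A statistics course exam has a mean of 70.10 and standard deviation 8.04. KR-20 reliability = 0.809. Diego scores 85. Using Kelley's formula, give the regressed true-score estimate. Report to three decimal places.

T̂ = ρX + (1 − ρ)μ
  = 0.809 × 85 + 0.191 × 70.10
  = 68.765 + 13.38910
  = 82.1541
  ≈ 82.154

82.154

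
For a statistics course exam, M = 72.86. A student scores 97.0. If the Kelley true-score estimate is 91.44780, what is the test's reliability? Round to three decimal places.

T̂ = ρX + (1 − ρ)μ  ⇒  T̂ − μ = ρ(X − μ)
ρ = (T̂ − μ)/(X − μ) = (91.44780 − 72.86) / (97.0 − 72.86) = 18.58780 / 24.14 = 0.77000

0.770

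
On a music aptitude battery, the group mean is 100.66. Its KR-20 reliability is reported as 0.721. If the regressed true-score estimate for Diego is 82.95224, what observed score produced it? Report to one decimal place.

T̂ = ρX + (1 − ρ)μ  ⇒  X = (T̂ − (1 − ρ)μ) / ρ
X = (82.95224 − 0.279 × 100.66) / 0.721 = (82.95224 − 28.08414) / 0.721 = 54.86810 / 0.721 = 76.100

76.1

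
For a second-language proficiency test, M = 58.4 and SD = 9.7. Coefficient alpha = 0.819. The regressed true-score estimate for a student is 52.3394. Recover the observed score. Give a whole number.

51

T̂ = ρX + (1 − ρ)μ  ⇒  X = (T̂ − (1 − ρ)μ) / ρ
X = (52.3394 − 0.181 × 58.4) / 0.819 = (52.3394 − 10.5704) / 0.819 = 41.7690 / 0.819 = 51.00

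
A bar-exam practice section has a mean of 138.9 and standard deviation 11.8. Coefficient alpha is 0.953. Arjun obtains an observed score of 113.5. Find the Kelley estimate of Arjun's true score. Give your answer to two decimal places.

114.69

T̂ = 0.953(113.5) + 0.047(138.9) = 108.1655 + 6.5283 = 114.694 → 114.69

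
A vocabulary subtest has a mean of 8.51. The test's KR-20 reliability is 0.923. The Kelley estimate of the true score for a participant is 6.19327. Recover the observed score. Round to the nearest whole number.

6

T̂ = ρX + (1 − ρ)μ  ⇒  X = (T̂ − (1 − ρ)μ) / ρ
X = (6.19327 − 0.077 × 8.51) / 0.923 = (6.19327 − 0.65527) / 0.923 = 5.53800 / 0.923 = 6.00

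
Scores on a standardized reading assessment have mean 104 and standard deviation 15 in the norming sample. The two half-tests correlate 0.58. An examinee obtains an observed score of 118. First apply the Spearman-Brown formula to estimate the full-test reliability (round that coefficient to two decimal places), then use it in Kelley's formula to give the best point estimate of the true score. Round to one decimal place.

114.2

Spearman-Brown: ρ = 2r/(1 + r) = 2(0.58)/(1 + 0.58) = 1.160/1.58 = 0.7342 → 0.73
T̂ = ρX + (1 − ρ)μ
  = 0.73 × 118 + 0.27 × 104
  = 86.14 + 28.08
  = 114.22
  ≈ 114.2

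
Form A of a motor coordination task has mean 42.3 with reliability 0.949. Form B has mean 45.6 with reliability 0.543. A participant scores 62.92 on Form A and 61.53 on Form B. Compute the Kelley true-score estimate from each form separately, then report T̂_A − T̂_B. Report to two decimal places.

T̂_A = 0.949(62.92) + 0.051(42.3) = 61.8684
T̂_B = 0.543(61.53) + 0.457(45.6) = 54.2500
T̂_A − T̂_B = 7.6184

7.62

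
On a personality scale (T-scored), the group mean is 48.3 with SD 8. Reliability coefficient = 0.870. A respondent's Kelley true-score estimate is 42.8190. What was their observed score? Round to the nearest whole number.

T̂ = ρX + (1 − ρ)μ  ⇒  X = (T̂ − (1 − ρ)μ) / ρ
X = (42.8190 − 0.130 × 48.3) / 0.870 = (42.8190 − 6.2790) / 0.870 = 36.5400 / 0.870 = 42.00

42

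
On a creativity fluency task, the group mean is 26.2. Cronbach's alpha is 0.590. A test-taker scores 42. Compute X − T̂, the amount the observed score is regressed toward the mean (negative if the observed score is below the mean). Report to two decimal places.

6.48

T̂ = 0.590(42) + 0.410(26.2) = 24.780 + 10.7420 = 35.5220 → 35.522
X − T̂ = 42 − 35.522 = 6.478 → 6.48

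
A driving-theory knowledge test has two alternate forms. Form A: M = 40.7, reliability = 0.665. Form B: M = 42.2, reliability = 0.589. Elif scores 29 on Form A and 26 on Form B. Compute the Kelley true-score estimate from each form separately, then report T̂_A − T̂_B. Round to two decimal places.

T̂_A = 0.665(29) + 0.335(40.7) = 32.9195
T̂_B = 0.589(26) + 0.411(42.2) = 32.6582
T̂_A − T̂_B = 0.2613

0.26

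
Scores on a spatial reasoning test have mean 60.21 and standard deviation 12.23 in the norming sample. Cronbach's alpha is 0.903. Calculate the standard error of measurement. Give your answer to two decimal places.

SEM = SD · √(1 − ρ) = 12.23 × √0.097 = 12.23 × 0.3114 = 3.809

3.81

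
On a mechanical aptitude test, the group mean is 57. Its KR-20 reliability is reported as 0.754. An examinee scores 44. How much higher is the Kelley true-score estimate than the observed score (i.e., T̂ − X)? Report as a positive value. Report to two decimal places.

3.20

T̂ = 0.754(44) + 0.246(57) = 33.176 + 14.022 = 47.1980 → 47.198
T̂ − X = 47.198 − 44 = 3.198 → 3.20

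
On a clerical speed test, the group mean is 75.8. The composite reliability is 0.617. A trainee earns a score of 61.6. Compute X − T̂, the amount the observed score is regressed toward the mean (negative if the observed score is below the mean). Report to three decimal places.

-5.439

T̂ = ρX + (1 − ρ)μ
  = 0.617 × 61.6 + 0.383 × 75.8
  = 38.0072 + 29.0314
  = 67.03860
  ≈ 67.0386
X − T̂ = 61.6 − 67.0386 = -5.4386 → -5.439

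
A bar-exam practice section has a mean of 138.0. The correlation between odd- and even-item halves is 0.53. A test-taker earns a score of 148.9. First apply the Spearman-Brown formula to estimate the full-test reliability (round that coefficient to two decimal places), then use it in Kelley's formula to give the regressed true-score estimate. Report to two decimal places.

145.52

Spearman-Brown: ρ = 2r/(1 + r) = 2(0.53)/(1 + 0.53) = 1.060/1.53 = 0.6928 → 0.69
T̂ = 0.69(148.9) + 0.31(138.0) = 102.741 + 42.780 = 145.521 → 145.52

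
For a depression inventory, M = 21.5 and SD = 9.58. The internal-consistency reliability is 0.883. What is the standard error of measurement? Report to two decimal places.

SEM = SD · √(1 − ρ) = 9.58 × √0.117 = 9.58 × 0.3421 = 3.277

3.28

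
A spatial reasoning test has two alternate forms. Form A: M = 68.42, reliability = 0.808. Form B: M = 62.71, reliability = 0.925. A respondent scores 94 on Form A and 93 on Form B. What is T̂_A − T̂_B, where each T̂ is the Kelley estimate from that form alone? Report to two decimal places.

T̂_A = 0.808(94) + 0.192(68.42) = 89.0886
T̂_B = 0.925(93) + 0.075(62.71) = 90.7283
T̂_A − T̂_B = -1.6396

-1.64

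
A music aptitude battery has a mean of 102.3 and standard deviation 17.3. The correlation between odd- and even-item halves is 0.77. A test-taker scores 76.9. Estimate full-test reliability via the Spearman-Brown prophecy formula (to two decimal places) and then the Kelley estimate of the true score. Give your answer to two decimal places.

80.20

Spearman-Brown: ρ = 2r/(1 + r) = 2(0.77)/(1 + 0.77) = 1.540/1.77 = 0.8701 → 0.87
T̂ = 0.87(76.9) + 0.13(102.3) = 66.903 + 13.299 = 80.202 → 80.20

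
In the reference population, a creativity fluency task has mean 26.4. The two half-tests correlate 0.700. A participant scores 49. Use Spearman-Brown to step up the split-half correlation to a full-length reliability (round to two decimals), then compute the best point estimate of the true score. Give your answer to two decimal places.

Spearman-Brown: ρ = 2r/(1 + r) = 2(0.700)/(1 + 0.700) = 1.4000/1.700 = 0.8235 → 0.82
T̂ = 0.82(49) + 0.18(26.4) = 40.18 + 4.752 = 44.932 → 44.93

44.93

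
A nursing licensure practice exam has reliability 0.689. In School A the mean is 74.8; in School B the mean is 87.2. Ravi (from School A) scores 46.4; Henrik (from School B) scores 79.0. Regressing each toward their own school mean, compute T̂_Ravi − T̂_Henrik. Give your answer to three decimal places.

T̂_Ravi = 0.689(46.4) + 0.311(74.8) = 55.23240
T̂_Henrik = 0.689(79.0) + 0.311(87.2) = 81.55020
Difference = 55.23240 − 81.55020 = -26.31780

-26.318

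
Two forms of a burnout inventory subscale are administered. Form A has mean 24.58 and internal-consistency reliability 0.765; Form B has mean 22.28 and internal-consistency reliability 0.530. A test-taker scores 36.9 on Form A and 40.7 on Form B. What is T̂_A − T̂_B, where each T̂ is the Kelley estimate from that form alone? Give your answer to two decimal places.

1.96

T̂_A = 0.765(36.9) + 0.235(24.58) = 34.0048
T̂_B = 0.530(40.7) + 0.470(22.28) = 32.0426
T̂_A − T̂_B = 1.9622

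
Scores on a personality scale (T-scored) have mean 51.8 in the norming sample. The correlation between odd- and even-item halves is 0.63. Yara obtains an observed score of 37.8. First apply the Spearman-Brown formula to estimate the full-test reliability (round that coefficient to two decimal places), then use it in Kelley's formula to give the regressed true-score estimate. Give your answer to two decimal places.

Spearman-Brown: ρ = 2r/(1 + r) = 2(0.63)/(1 + 0.63) = 1.260/1.63 = 0.7730 → 0.77
Regress the observed score toward the mean by the unreliability: T̂ = 0.77·37.8 + 0.23·51.8 = 29.106 + 11.914 = 41.020.

41.02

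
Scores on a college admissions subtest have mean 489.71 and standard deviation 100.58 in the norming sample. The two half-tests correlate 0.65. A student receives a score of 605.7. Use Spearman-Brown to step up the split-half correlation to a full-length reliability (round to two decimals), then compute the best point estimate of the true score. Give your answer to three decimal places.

Spearman-Brown: ρ = 2r/(1 + r) = 2(0.65)/(1 + 0.65) = 1.300/1.65 = 0.7879 → 0.79
Regress the observed score toward the mean by the unreliability: T̂ = 0.79·605.7 + 0.21·489.71 = 478.503 + 102.8391 = 581.3421.

581.342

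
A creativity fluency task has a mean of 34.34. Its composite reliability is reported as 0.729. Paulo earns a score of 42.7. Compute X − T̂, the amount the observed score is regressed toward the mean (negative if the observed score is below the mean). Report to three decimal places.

Kelley's formula gives T̂ = 0.729·42.7 + 0.271·34.34 = 31.1283 + 9.30614 = 40.43444.
X − T̂ = 42.7 − 40.4344 = 2.2656 → 2.266

2.266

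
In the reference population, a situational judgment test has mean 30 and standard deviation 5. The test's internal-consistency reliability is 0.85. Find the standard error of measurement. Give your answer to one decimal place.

1.9

SEM = SD · √(1 − ρ) = 5 × √0.15 = 5 × 0.3873 = 1.936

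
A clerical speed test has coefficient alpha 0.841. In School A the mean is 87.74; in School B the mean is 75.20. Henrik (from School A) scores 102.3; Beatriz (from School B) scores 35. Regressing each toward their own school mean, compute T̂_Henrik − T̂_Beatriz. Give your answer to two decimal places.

T̂_Henrik = 0.841(102.3) + 0.159(87.74) = 99.9850
T̂_Beatriz = 0.841(35) + 0.159(75.20) = 41.3918
Difference = 99.9850 − 41.3918 = 58.5932

58.59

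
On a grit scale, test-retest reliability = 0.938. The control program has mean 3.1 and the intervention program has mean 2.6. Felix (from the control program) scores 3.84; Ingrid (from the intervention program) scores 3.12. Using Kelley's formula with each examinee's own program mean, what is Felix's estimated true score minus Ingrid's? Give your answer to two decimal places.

0.71

T̂_Felix = 0.938(3.84) + 0.062(3.1) = 3.7941
T̂_Ingrid = 0.938(3.12) + 0.062(2.6) = 3.0878
Difference = 3.7941 − 3.0878 = 0.7064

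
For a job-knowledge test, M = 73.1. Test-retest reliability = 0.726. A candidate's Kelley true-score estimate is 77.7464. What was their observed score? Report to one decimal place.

79.5

T̂ = ρX + (1 − ρ)μ  ⇒  X = (T̂ − (1 − ρ)μ) / ρ
X = (77.7464 − 0.274 × 73.1) / 0.726 = (77.7464 − 20.0294) / 0.726 = 57.7170 / 0.726 = 79.500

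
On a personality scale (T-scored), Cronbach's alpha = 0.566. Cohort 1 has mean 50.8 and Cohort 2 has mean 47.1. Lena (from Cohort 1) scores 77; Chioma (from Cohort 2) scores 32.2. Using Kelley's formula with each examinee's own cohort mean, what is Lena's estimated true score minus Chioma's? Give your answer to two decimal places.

T̂_Lena = 0.566(77) + 0.434(50.8) = 65.6292
T̂_Chioma = 0.566(32.2) + 0.434(47.1) = 38.6666
Difference = 65.6292 − 38.6666 = 26.9626

26.96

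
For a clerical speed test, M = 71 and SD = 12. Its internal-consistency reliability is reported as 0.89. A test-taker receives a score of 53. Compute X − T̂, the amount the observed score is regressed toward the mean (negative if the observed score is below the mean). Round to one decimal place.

-2.0

Regress the observed score toward the mean by the unreliability: T̂ = 0.89·53 + 0.11·71 = 47.17 + 7.81 = 54.980.
X − T̂ = 53 − 54.98 = -1.98 → -2.0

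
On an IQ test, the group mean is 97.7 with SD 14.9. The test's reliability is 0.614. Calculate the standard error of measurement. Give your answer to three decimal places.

SEM = SD · √(1 − ρ) = 14.9 × √0.386 = 14.9 × 0.6213 = 9.2572

9.257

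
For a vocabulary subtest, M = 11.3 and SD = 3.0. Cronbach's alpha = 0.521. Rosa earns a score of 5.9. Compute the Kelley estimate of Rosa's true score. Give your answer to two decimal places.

T̂ = 0.521(5.9) + 0.479(11.3) = 3.0739 + 5.4127 = 8.487 → 8.49

8.49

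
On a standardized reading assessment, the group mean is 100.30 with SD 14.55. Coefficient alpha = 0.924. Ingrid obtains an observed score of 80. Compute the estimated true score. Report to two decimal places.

81.54

T̂ = ρX + (1 − ρ)μ
  = 0.924 × 80 + 0.076 × 100.30
  = 73.920 + 7.62280
  = 81.543
  ≈ 81.54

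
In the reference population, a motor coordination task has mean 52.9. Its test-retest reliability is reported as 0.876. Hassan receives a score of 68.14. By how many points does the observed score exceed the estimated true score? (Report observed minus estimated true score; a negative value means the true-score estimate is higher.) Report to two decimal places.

T̂ = ρX + (1 − ρ)μ
  = 0.876 × 68.14 + 0.124 × 52.9
  = 59.69064 + 6.5596
  = 66.2502
  ≈ 66.250
X − T̂ = 68.14 − 66.250 = 1.890 → 1.89

1.89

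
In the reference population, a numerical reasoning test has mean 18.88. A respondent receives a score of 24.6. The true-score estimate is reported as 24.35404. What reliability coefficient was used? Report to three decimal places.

T̂ = ρX + (1 − ρ)μ  ⇒  T̂ − μ = ρ(X − μ)
ρ = (T̂ − μ)/(X − μ) = (24.35404 − 18.88) / (24.6 − 18.88) = 5.47404 / 5.72 = 0.95700

0.957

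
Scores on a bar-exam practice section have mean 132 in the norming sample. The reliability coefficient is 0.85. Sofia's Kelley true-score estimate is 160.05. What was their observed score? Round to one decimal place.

165.0

T̂ = ρX + (1 − ρ)μ  ⇒  X = (T̂ − (1 − ρ)μ) / ρ
X = (160.05 − 0.15 × 132) / 0.85 = (160.05 − 19.80) / 0.85 = 140.25 / 0.85 = 165.000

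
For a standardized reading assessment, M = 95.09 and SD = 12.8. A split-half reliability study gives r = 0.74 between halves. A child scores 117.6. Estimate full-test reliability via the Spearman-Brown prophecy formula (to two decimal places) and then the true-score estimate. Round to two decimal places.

114.22

Spearman-Brown: ρ = 2r/(1 + r) = 2(0.74)/(1 + 0.74) = 1.480/1.74 = 0.8506 → 0.85
T̂ = ρX + (1 − ρ)μ
  = 0.85 × 117.6 + 0.15 × 95.09
  = 99.960 + 14.2635
  = 114.224
  ≈ 114.22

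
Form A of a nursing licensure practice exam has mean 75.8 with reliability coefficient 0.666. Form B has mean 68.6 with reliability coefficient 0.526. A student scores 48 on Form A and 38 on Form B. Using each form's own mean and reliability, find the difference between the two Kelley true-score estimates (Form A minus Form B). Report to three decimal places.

4.781

T̂_A = 0.666(48) + 0.334(75.8) = 57.28520
T̂_B = 0.526(38) + 0.474(68.6) = 52.50440
T̂_A − T̂_B = 4.78080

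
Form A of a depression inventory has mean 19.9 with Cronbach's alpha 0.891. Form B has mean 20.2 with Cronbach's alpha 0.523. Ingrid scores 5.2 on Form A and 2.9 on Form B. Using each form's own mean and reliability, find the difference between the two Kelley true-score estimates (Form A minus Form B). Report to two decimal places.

-4.35

T̂_A = 0.891(5.2) + 0.109(19.9) = 6.8023
T̂_B = 0.523(2.9) + 0.477(20.2) = 11.1521
T̂_A − T̂_B = -4.3498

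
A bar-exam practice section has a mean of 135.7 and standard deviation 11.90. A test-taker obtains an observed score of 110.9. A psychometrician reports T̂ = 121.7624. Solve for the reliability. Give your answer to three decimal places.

0.562

T̂ = ρX + (1 − ρ)μ  ⇒  T̂ − μ = ρ(X − μ)
ρ = (T̂ − μ)/(X − μ) = (121.7624 − 135.7) / (110.9 − 135.7) = -13.9376 / -24.8 = 0.56200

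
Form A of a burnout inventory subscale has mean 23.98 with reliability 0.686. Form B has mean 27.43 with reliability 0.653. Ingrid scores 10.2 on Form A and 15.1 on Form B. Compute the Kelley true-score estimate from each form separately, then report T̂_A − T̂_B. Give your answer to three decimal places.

T̂_A = 0.686(10.2) + 0.314(23.98) = 14.52692
T̂_B = 0.653(15.1) + 0.347(27.43) = 19.37851
T̂_A − T̂_B = -4.85159

-4.852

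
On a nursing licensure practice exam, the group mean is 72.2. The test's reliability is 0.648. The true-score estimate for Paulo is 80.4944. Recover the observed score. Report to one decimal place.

T̂ = ρX + (1 − ρ)μ  ⇒  X = (T̂ − (1 − ρ)μ) / ρ
X = (80.4944 − 0.352 × 72.2) / 0.648 = (80.4944 − 25.4144) / 0.648 = 55.0800 / 0.648 = 85.000

85.0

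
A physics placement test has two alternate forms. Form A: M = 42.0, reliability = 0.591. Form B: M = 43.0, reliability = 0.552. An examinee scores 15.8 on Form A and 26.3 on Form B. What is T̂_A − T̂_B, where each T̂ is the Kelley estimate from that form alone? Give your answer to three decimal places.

T̂_A = 0.591(15.8) + 0.409(42.0) = 26.51580
T̂_B = 0.552(26.3) + 0.448(43.0) = 33.78160
T̂_A − T̂_B = -7.26580

-7.266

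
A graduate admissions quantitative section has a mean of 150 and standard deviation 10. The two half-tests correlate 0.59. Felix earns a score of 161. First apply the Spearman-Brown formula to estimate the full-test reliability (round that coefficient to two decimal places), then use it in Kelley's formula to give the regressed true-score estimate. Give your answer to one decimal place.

158.1

Spearman-Brown: ρ = 2r/(1 + r) = 2(0.59)/(1 + 0.59) = 1.180/1.59 = 0.7421 → 0.74
T̂ = ρX + (1 − ρ)μ
  = 0.74 × 161 + 0.26 × 150
  = 119.14 + 39.00
  = 158.14
  ≈ 158.1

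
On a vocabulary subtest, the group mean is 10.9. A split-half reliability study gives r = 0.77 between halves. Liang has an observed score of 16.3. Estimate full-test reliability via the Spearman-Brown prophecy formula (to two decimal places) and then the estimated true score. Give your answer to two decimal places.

Spearman-Brown: ρ = 2r/(1 + r) = 2(0.77)/(1 + 0.77) = 1.540/1.77 = 0.8701 → 0.87
Regress the observed score toward the mean by the unreliability: T̂ = 0.87·16.3 + 0.13·10.9 = 14.181 + 1.417 = 15.598.

15.60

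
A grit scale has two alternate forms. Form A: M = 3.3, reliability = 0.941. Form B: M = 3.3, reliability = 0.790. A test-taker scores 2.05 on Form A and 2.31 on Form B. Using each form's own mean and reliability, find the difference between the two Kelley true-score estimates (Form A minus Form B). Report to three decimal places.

-0.394

T̂_A = 0.941(2.05) + 0.059(3.3) = 2.12375
T̂_B = 0.790(2.31) + 0.210(3.3) = 2.51790
T̂_A − T̂_B = -0.39415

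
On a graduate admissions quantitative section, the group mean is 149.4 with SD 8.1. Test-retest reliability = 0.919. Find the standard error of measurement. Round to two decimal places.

SEM = SD · √(1 − ρ) = 8.1 × √0.081 = 8.1 × 0.2846 = 2.305

2.31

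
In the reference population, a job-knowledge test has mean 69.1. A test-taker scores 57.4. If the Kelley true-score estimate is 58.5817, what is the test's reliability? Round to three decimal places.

T̂ = ρX + (1 − ρ)μ  ⇒  T̂ − μ = ρ(X − μ)
ρ = (T̂ − μ)/(X − μ) = (58.5817 − 69.1) / (57.4 − 69.1) = -10.5183 / -11.7 = 0.89900

0.899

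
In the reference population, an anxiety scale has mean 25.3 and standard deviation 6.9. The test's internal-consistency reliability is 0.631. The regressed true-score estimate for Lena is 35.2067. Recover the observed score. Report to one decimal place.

T̂ = ρX + (1 − ρ)μ  ⇒  X = (T̂ − (1 − ρ)μ) / ρ
X = (35.2067 − 0.369 × 25.3) / 0.631 = (35.2067 − 9.3357) / 0.631 = 25.8710 / 0.631 = 41.000

41.0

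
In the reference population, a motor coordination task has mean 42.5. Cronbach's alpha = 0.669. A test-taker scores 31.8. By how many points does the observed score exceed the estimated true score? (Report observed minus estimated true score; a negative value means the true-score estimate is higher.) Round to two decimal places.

T̂ = ρX + (1 − ρ)μ
  = 0.669 × 31.8 + 0.331 × 42.5
  = 21.2742 + 14.0675
  = 35.3417
  ≈ 35.342
X − T̂ = 31.8 − 35.342 = -3.542 → -3.54

-3.54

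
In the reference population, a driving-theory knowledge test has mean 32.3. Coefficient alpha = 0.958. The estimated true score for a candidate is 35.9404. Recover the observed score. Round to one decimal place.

T̂ = ρX + (1 − ρ)μ  ⇒  X = (T̂ − (1 − ρ)μ) / ρ
X = (35.9404 − 0.042 × 32.3) / 0.958 = (35.9404 − 1.3566) / 0.958 = 34.5838 / 0.958 = 36.100

36.1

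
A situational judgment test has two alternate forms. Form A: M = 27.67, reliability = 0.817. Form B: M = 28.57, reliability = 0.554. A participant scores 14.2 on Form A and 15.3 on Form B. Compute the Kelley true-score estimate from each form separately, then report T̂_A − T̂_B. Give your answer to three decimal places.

-4.553

T̂_A = 0.817(14.2) + 0.183(27.67) = 16.66501
T̂_B = 0.554(15.3) + 0.446(28.57) = 21.21842
T̂_A − T̂_B = -4.55341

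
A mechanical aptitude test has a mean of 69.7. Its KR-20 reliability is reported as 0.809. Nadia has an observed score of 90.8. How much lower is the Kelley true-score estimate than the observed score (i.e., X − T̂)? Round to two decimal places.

Weight the observed score by reliability and the mean by (1 − reliability): T̂ = 0.809·90.8 + 0.191·69.7 = 73.4572 + 13.3127 = 86.7699.
X − T̂ = 90.8 − 86.770 = 4.030 → 4.03

4.03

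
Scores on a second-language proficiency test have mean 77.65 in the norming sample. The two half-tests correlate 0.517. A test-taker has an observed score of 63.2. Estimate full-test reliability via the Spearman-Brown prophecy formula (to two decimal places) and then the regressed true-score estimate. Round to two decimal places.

67.82

Spearman-Brown: ρ = 2r/(1 + r) = 2(0.517)/(1 + 0.517) = 1.0340/1.517 = 0.6816 → 0.68
T̂ = ρX + (1 − ρ)μ
  = 0.68 × 63.2 + 0.32 × 77.65
  = 42.976 + 24.8480
  = 67.824
  ≈ 67.82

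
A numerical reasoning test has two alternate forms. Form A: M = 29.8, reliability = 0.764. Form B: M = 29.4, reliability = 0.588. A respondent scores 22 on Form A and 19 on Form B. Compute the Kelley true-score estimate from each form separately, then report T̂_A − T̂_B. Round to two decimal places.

T̂_A = 0.764(22) + 0.236(29.8) = 23.8408
T̂_B = 0.588(19) + 0.412(29.4) = 23.2848
T̂_A − T̂_B = 0.5560

0.56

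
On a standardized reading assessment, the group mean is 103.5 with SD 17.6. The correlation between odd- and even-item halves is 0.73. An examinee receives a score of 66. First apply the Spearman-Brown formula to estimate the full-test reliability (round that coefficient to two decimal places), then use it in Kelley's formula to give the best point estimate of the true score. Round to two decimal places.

Spearman-Brown: ρ = 2r/(1 + r) = 2(0.73)/(1 + 0.73) = 1.460/1.73 = 0.8439 → 0.84
Weight the observed score by reliability and the mean by (1 − reliability): T̂ = 0.84·66 + 0.16·103.5 = 55.44 + 16.560 = 72.000.

72.00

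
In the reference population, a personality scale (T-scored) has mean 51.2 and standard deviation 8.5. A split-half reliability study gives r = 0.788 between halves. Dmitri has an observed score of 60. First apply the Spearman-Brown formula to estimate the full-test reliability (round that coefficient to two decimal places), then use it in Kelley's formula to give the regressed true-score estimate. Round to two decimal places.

58.94

Spearman-Brown: ρ = 2r/(1 + r) = 2(0.788)/(1 + 0.788) = 1.5760/1.788 = 0.8814 → 0.88
Regress the observed score toward the mean by the unreliability: T̂ = 0.88·60 + 0.12·51.2 = 52.80 + 6.144 = 58.944.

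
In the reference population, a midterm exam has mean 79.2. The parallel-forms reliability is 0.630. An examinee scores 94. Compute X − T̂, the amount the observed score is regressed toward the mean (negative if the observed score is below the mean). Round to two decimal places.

T̂ = 0.630(94) + 0.370(79.2) = 59.220 + 29.3040 = 88.5240 → 88.524
X − T̂ = 94 − 88.524 = 5.476 → 5.48

5.48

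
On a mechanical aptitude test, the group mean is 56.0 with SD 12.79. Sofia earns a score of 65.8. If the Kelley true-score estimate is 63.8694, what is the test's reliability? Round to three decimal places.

0.803

T̂ = ρX + (1 − ρ)μ  ⇒  T̂ − μ = ρ(X − μ)
ρ = (T̂ − μ)/(X − μ) = (63.8694 − 56.0) / (65.8 − 56.0) = 7.8694 / 9.8 = 0.80300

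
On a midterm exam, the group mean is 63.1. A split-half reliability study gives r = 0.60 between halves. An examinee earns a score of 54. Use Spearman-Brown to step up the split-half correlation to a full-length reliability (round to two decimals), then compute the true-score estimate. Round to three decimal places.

Spearman-Brown: ρ = 2r/(1 + r) = 2(0.60)/(1 + 0.60) = 1.200/1.60 = 0.7500 → 0.75
Kelley's formula gives T̂ = 0.75·54 + 0.25·63.1 = 40.50 + 15.775 = 56.2750.

56.275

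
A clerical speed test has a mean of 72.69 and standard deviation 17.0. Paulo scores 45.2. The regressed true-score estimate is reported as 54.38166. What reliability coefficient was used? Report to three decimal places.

0.666

T̂ = ρX + (1 − ρ)μ  ⇒  T̂ − μ = ρ(X − μ)
ρ = (T̂ − μ)/(X − μ) = (54.38166 − 72.69) / (45.2 − 72.69) = -18.30834 / -27.49 = 0.66600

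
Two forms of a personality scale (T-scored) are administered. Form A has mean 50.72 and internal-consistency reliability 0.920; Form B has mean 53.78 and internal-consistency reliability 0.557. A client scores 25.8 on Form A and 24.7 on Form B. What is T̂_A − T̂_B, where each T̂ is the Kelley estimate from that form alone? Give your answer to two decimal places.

-9.79

T̂_A = 0.920(25.8) + 0.080(50.72) = 27.7936
T̂_B = 0.557(24.7) + 0.443(53.78) = 37.5824
T̂_A − T̂_B = -9.7888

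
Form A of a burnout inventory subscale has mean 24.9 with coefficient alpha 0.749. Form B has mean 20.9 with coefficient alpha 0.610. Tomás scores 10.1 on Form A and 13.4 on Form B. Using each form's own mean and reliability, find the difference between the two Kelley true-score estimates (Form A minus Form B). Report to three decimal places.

T̂_A = 0.749(10.1) + 0.251(24.9) = 13.81480
T̂_B = 0.610(13.4) + 0.390(20.9) = 16.32500
T̂_A − T̂_B = -2.51020

-2.510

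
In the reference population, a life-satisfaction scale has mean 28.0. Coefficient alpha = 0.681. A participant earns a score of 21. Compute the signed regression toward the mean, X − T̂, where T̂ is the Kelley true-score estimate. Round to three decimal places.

-2.233

T̂ = ρX + (1 − ρ)μ
  = 0.681 × 21 + 0.319 × 28.0
  = 14.301 + 8.9320
  = 23.23300
  ≈ 23.2330
X − T̂ = 21 − 23.2330 = -2.2330 → -2.233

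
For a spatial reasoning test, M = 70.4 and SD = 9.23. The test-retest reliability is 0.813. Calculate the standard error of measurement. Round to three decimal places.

SEM = SD · √(1 − ρ) = 9.23 × √0.187 = 9.23 × 0.4324 = 3.9914

3.991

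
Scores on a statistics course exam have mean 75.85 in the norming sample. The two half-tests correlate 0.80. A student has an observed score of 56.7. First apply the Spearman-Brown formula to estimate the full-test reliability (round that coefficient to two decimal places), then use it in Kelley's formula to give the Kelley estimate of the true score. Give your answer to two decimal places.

Spearman-Brown: ρ = 2r/(1 + r) = 2(0.80)/(1 + 0.80) = 1.600/1.80 = 0.8889 → 0.89
T̂ = ρX + (1 − ρ)μ
  = 0.89 × 56.7 + 0.11 × 75.85
  = 50.463 + 8.3435
  = 58.806
  ≈ 58.81

58.81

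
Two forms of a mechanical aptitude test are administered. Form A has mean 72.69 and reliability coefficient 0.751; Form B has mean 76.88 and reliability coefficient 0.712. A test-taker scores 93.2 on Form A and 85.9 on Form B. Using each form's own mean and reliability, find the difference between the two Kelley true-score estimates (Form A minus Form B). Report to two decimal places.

T̂_A = 0.751(93.2) + 0.249(72.69) = 88.0930
T̂_B = 0.712(85.9) + 0.288(76.88) = 83.3022
T̂_A − T̂_B = 4.7908

4.79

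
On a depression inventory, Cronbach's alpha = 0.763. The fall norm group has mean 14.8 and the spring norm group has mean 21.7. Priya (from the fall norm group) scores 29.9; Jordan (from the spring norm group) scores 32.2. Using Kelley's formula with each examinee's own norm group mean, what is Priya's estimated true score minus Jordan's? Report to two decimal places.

T̂_Priya = 0.763(29.9) + 0.237(14.8) = 26.3213
T̂_Jordan = 0.763(32.2) + 0.237(21.7) = 29.7115
Difference = 26.3213 − 29.7115 = -3.3902

-3.39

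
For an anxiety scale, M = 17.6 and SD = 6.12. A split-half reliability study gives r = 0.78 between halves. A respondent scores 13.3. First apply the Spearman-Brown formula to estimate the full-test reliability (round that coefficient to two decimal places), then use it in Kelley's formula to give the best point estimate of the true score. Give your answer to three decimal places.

13.816

Spearman-Brown: ρ = 2r/(1 + r) = 2(0.78)/(1 + 0.78) = 1.560/1.78 = 0.8764 → 0.88
T̂ = ρX + (1 − ρ)μ
  = 0.88 × 13.3 + 0.12 × 17.6
  = 11.704 + 2.112
  = 13.8160
  ≈ 13.816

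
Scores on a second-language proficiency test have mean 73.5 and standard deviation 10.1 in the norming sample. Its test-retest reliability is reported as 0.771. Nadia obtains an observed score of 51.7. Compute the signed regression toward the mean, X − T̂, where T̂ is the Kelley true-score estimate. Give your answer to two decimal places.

-4.99

T̂ = ρX + (1 − ρ)μ
  = 0.771 × 51.7 + 0.229 × 73.5
  = 39.8607 + 16.8315
  = 56.6922
  ≈ 56.692
X − T̂ = 51.7 − 56.692 = -4.992 → -4.99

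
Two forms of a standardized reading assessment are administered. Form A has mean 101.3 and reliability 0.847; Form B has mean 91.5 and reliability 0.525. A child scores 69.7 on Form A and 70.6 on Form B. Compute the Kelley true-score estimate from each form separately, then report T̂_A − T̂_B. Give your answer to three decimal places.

-5.993

T̂_A = 0.847(69.7) + 0.153(101.3) = 74.53480
T̂_B = 0.525(70.6) + 0.475(91.5) = 80.52750
T̂_A − T̂_B = -5.99270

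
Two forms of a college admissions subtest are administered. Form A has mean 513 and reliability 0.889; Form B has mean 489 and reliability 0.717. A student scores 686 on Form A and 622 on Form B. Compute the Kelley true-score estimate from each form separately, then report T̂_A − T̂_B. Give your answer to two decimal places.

82.44

T̂_A = 0.889(686) + 0.111(513) = 666.7970
T̂_B = 0.717(622) + 0.283(489) = 584.3610
T̂_A − T̂_B = 82.4360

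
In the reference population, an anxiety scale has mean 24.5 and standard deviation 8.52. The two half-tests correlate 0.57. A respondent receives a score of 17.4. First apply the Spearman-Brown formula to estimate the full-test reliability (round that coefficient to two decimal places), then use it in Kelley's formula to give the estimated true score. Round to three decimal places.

Spearman-Brown: ρ = 2r/(1 + r) = 2(0.57)/(1 + 0.57) = 1.140/1.57 = 0.7261 → 0.73
Weight the observed score by reliability and the mean by (1 − reliability): T̂ = 0.73·17.4 + 0.27·24.5 = 12.702 + 6.615 = 19.3170.

19.317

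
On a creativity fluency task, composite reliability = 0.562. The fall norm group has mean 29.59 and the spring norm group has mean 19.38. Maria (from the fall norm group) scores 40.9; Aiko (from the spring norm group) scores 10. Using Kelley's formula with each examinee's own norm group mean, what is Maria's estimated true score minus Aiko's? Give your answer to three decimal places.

21.838

T̂_Maria = 0.562(40.9) + 0.438(29.59) = 35.94622
T̂_Aiko = 0.562(10) + 0.438(19.38) = 14.10844
Difference = 35.94622 − 14.10844 = 21.83778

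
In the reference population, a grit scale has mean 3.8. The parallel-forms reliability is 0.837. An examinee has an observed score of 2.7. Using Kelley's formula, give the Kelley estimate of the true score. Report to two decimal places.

T̂ = ρX + (1 − ρ)μ
  = 0.837 × 2.7 + 0.163 × 3.8
  = 2.2599 + 0.6194
  = 2.879
  ≈ 2.88

2.88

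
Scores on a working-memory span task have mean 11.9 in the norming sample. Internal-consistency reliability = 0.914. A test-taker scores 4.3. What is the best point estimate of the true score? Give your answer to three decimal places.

4.954

T̂ = 0.914(4.3) + 0.086(11.9) = 3.9302 + 1.0234 = 4.9536 → 4.954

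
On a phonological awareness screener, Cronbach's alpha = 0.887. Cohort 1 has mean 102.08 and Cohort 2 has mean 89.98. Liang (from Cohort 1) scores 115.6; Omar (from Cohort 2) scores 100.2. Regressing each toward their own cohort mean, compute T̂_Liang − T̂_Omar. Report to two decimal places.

T̂_Liang = 0.887(115.6) + 0.113(102.08) = 114.0722
T̂_Omar = 0.887(100.2) + 0.113(89.98) = 99.0451
Difference = 114.0722 − 99.0451 = 15.0271

15.03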